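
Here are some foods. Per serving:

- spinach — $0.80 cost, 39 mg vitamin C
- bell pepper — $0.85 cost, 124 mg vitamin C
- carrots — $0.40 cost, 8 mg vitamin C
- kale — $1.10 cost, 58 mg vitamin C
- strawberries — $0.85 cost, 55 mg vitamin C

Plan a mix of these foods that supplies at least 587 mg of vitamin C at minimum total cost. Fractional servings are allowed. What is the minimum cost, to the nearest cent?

Cost per mg of vitamin C: bell pepper $0.0069, strawberries $0.0155, kale $0.0190, spinach $0.0205, carrots $0.0500.
With no serving limits, use only bell pepper: 587 mg / 124 mg = 4.734 servings × $0.85 = $4.02.

$4.02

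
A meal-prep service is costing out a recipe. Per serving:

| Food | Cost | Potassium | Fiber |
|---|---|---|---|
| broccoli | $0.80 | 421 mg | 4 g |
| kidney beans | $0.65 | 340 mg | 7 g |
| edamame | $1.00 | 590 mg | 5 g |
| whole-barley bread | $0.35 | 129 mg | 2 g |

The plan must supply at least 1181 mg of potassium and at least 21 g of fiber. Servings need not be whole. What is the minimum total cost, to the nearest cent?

$2.20

Compare the cost at each extreme point of the feasible region.
broccoli only: max(1181/421, 21/4) = 5.25 servings → $4.20.
kidney beans only: max(1181/340, 21/7) = 3.474 servings → $2.26.
edamame only: max(1181/590, 21/5) = 4.2 servings → $4.20.
whole-barley bread only: max(1181/129, 21/2) = 10.5 servings → $3.67.
broccoli + kidney beans with both tight: 0.7101 servings and 2.594 servings → $2.25.
broccoli + edamame: the both-tight solution has a negative serving — not a feasible corner.
broccoli + whole-barley bread: intersection lies outside the first quadrant.
kidney beans + edamame with both tight: 2.669 servings and 0.4638 servings → $2.20.
kidney beans + whole-barley bread with both tight: 1.556 servings and 5.054 servings → $2.78.
edamame + whole-barley bread: the both-tight solution has a negative serving — not a feasible corner.
Cheapest feasible corner: $2.20.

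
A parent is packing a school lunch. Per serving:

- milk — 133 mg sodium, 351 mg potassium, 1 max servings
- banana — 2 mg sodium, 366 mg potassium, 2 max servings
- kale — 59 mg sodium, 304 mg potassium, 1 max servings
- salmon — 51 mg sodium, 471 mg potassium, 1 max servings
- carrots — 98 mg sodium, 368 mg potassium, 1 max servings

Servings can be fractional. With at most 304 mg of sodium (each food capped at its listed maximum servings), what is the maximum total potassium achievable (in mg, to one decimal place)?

2117.8 mg

Potassium per mg sodium: banana 183, salmon 9.235, kale 5.153, carrots 3.755, milk 2.639.
Take 2 servings of banana: uses 4 mg sodium, +732.0 mg potassium (running total 732.0 mg).
Take 1 serving of salmon: uses 51 mg sodium, +471.0 mg potassium (running total 1203.0 mg).
Take 1 serving of kale: uses 59 mg sodium, +304.0 mg potassium (running total 1507.0 mg).
Take 1 serving of carrots: uses 98 mg sodium, +368.0 mg potassium (running total 1875.0 mg).
Take 0.6917 servings of milk: uses 92 mg sodium, +242.8 mg potassium (running total 2117.8 mg).
Filling greedily by potassium-per-mg sodium is optimal for one linear limit, giving 2117.8 mg.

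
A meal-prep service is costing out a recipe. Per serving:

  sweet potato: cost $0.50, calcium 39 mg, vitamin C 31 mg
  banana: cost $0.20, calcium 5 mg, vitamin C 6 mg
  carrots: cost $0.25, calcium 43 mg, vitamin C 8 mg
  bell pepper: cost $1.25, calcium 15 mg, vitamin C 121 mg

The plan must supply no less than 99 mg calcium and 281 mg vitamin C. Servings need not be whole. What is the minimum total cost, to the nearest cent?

This is a tiny linear program; its minimum lies at a vertex of the feasible set. List the vertices and price them.
sweet potato only: max(99/39, 281/31) = 9.065 servings → $4.53.
banana only: max(99/5, 281/6) = 46.83 servings → $9.37.
carrots only: max(99/43, 281/8) = 35.12 servings → $8.78.
bell pepper only: max(99/15, 281/121) = 6.6 servings → $8.25.
sweet potato + banana: the both-tight solution has a negative serving — not a feasible corner.
sweet potato + carrots: intersection lies outside the first quadrant.
sweet potato + bell pepper with both tight: 1.825 servings and 1.855 servings → $3.23.
banana + carrots: the both-tight solution has a negative serving — not a feasible corner.
banana + bell pepper with both tight: 15.08 servings and 1.575 servings → $4.98.
carrots + bell pepper with both tight: 1.527 servings and 2.221 servings → $3.16.
Cheapest feasible corner: $3.16.

$3.16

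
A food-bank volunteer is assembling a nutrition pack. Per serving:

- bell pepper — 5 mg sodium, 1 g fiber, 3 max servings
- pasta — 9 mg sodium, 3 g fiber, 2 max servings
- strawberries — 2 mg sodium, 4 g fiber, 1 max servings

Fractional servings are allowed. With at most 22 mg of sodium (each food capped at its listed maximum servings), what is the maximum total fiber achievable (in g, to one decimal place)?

10.4 g

Fiber per mg sodium: strawberries 2, pasta 0.3333, bell pepper 0.2.
Take 1 serving of strawberries: uses 2 mg sodium, +4.0 g fiber (running total 4.0 g).
Take 2 servings of pasta: uses 18 mg sodium, +6.0 g fiber (running total 10.0 g).
Take 0.4 servings of bell pepper: uses 2 mg sodium, +0.4 g fiber (running total 10.4 g).
Filling greedily by fiber-per-mg sodium is optimal for one linear limit, giving 10.4 g.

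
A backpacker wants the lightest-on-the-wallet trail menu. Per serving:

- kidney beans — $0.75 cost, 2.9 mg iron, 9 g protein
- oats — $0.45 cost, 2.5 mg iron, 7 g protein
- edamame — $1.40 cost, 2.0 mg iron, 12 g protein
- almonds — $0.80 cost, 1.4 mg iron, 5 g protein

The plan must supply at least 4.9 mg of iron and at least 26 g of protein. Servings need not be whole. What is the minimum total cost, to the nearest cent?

$1.67

Compare the cost at each extreme point of the feasible region.
kidney beans only: max(4.9/2.9, 26/9) = 2.889 servings → $2.17.
oats only: max(4.9/2.5, 26/7) = 3.714 servings → $1.67.
edamame only: max(4.9/2.0, 26/12) = 2.45 servings → $3.43.
almonds only: max(4.9/1.4, 26/5) = 5.2 servings → $4.16.
kidney beans + oats: the both-tight solution has a negative serving — not a feasible corner.
kidney beans + edamame with both tight: 0.4048 servings and 1.863 servings → $2.91.
kidney beans + almonds: intersection lies outside the first quadrant.
oats + edamame with both tight: 0.425 servings and 1.919 servings → $2.88.
oats + almonds with both targets exact would need a negative amount; discard.
edamame + almonds with both tight: 1.75 servings and 1 serving → $3.25.
Cheapest feasible corner: $1.67.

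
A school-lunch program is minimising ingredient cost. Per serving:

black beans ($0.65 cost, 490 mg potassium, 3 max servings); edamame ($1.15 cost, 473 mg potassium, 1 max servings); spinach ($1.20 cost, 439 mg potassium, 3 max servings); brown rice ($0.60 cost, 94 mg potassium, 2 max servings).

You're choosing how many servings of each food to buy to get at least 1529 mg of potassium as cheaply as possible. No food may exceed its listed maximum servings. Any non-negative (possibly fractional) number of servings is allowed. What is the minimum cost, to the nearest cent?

$2.09

Cost per mg of potassium: black beans $0.0013, edamame $0.0024, spinach $0.0027, brown rice $0.0064.
Take 3 servings of black beans: +1470.0 mg potassium for $1.95 (total $1.95, still need 59.0 mg).
Take 0.1247 servings of edamame: +59.0 mg potassium for $0.14 (total $2.09, still need 0.0 mg).
Filling from the cheapest source first is optimal under one linear minimum: $2.09.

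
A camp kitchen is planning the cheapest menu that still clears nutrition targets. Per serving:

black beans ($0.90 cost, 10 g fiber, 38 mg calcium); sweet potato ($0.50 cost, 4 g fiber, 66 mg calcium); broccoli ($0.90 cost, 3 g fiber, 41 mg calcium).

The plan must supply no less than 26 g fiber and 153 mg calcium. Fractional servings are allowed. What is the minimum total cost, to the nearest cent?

$2.49

At the optimum either one food covers both requirements or two foods hit both targets exactly; no other combination can be cheaper.
black beans only: max(26/10, 153/38) = 4.026 servings → $3.62.
sweet potato only: max(26/4, 153/66) = 6.5 servings → $3.25.
broccoli only: max(26/3, 153/41) = 8.667 servings → $7.80.
black beans + sweet potato with both tight: 2.173 servings and 1.067 servings → $2.49.
black beans + broccoli with both tight: 2.051 servings and 1.831 servings → $3.49.
sweet potato + broccoli: the both-tight solution has a negative serving — not a feasible corner.
The minimum over all feasible corners is $2.49.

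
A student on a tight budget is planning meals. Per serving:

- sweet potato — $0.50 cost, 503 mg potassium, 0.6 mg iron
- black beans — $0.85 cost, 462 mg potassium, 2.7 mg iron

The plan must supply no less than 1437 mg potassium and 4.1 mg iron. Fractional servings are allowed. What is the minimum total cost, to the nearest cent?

$1.86

At the optimum either one food covers both requirements or two foods hit both targets exactly; no other combination can be cheaper.
sweet potato only: max(1437/503, 4.1/0.6) = 6.833 servings → $3.42.
black beans only: max(1437/462, 4.1/2.7) = 3.11 servings → $2.64.
sweet potato + black beans with both tight: 1.837 servings and 1.11 servings → $1.86.
So the least-cost plan costs $1.86.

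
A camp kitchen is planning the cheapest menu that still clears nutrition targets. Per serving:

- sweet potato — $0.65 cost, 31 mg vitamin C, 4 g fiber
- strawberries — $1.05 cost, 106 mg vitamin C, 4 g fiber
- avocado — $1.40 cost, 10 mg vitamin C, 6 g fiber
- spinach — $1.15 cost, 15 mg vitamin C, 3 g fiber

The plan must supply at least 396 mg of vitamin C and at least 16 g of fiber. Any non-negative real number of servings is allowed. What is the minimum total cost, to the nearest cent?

An LP optimum is at a vertex; with two nutrient constraints at most two foods are used. Check each candidate.
sweet potato only: max(396/31, 16/4) = 12.77 servings → $8.30.
strawberries only: max(396/106, 16/4) = 4 servings → $4.20.
avocado only: max(396/10, 16/6) = 39.6 servings → $55.44.
spinach only: max(396/15, 16/3) = 26.4 servings → $30.36.
sweet potato + strawberries with both tight: 0.3733 servings and 3.627 servings → $4.05.
sweet potato + avocado: the both-tight solution has a negative serving — not a feasible corner.
sweet potato + spinach: intersection lies outside the first quadrant.
strawberries + avocado with both tight: 3.718 servings and 0.1879 servings → $4.17.
strawberries + spinach with both tight: 3.674 servings and 0.4341 servings → $4.36.
avocado + spinach with both targets exact would need a negative amount; discard.
The minimum over all feasible corners is $4.05.

$4.05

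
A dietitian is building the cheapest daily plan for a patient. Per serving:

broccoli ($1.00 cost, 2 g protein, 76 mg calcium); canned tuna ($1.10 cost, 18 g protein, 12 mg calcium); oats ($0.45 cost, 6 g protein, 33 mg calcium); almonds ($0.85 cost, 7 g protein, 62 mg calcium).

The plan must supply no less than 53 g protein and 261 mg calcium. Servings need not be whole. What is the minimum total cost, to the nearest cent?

$3.89

With two linear requirements the optimum uses one or two foods; enumerate the corners.
broccoli only: max(53/2, 261/76) = 26.5 servings → $26.50.
canned tuna only: max(53/18, 261/12) = 21.75 servings → $23.93.
oats only: max(53/6, 261/33) = 8.833 servings → $3.98.
almonds only: max(53/7, 261/62) = 7.571 servings → $6.44.
broccoli + canned tuna with both tight: 3.022 servings and 2.609 servings → $5.89.
broccoli + oats: intersection lies outside the first quadrant.
broccoli + almonds with both targets exact would need a negative amount; discard.
canned tuna + oats with both tight: 0.3506 servings and 7.782 servings → $3.89.
canned tuna + almonds with both tight: 1.414 servings and 3.936 servings → $4.90.
oats + almonds: the both-tight solution has a negative serving — not a feasible corner.
Cheapest feasible corner: $3.89.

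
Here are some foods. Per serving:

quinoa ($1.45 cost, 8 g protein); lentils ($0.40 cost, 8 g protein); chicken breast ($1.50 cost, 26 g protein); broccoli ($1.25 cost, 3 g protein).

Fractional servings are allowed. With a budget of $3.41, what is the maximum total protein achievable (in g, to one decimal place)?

Protein per dollar: lentils 20, chicken breast 17.33, quinoa 5.517, broccoli 2.4.
With no serving limits, spend the whole cost allowance on lentils: $3.41 / $0.40 × 8 g = 68.2 g.

68.2 g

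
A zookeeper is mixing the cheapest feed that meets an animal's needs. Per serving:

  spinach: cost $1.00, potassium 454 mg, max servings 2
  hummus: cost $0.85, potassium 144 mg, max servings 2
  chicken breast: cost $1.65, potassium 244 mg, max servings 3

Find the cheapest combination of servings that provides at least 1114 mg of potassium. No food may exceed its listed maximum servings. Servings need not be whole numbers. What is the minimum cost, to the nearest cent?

Cost per mg of potassium: spinach $0.0022, hummus $0.0059, chicken breast $0.0068.
Take 2 servings of spinach: +908.0 mg potassium for $2.00 (total $2.00, still need 206.0 mg).
Take 1.431 servings of hummus: +206.0 mg potassium for $1.22 (total $3.22, still need 0.0 mg).
Greedy by cheapest-per-mg is optimal for a single linear constraint, so the minimum cost is $3.22.

$3.22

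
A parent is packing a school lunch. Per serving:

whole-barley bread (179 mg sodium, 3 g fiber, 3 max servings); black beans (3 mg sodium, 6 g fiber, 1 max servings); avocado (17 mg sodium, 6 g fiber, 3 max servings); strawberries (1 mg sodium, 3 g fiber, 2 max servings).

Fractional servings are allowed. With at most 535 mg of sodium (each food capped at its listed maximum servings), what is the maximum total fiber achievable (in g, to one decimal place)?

Fiber per mg sodium: strawberries 3, black beans 2, avocado 0.3529, whole-barley bread 0.01676.
Take 2 servings of strawberries: uses 2 mg sodium, +6.0 g fiber (running total 6.0 g).
Take 1 serving of black beans: uses 3 mg sodium, +6.0 g fiber (running total 12.0 g).
Take 3 servings of avocado: uses 51 mg sodium, +18.0 g fiber (running total 30.0 g).
Take 2.676 servings of whole-barley bread: uses 479 mg sodium, +8.0 g fiber (running total 38.0 g).
Greedy by best ratio exhausts the sodium allowance optimally: 38.0 g.

38.0 g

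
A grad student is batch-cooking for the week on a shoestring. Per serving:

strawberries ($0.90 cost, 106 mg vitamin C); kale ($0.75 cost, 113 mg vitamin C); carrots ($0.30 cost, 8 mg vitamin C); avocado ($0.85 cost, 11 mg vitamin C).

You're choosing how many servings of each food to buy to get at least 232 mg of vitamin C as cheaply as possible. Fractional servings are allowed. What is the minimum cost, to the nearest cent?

$1.54

Cost per mg of vitamin C: kale $0.0066, strawberries $0.0085, carrots $0.0375, avocado $0.0773.
With no serving limits, use only kale: 232 mg / 113 mg = 2.053 servings × $0.75 = $1.54.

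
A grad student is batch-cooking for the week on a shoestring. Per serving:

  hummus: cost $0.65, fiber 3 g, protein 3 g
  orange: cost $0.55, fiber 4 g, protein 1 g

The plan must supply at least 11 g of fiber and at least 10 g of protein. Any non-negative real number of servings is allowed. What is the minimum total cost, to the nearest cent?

Check every corner: each single food scaled to meet both minima, and each pair solved so both constraints bind.
hummus only: max(11/3, 10/3) = 3.667 servings → $2.38.
orange only: max(11/4, 10/1) = 10 servings → $5.50.
hummus + orange with both tight: 3.222 servings and 0.3333 servings → $2.28.
Cheapest feasible corner: $2.28.

$2.28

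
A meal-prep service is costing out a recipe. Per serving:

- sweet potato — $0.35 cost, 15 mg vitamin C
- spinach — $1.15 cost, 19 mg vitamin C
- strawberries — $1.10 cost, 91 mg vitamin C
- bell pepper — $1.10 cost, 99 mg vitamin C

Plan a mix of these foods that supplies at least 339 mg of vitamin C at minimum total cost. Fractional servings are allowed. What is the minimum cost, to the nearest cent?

Cost per mg of vitamin C: bell pepper $0.0111, strawberries $0.0121, sweet potato $0.0233, spinach $0.0605.
With no serving limits, use only bell pepper: 339 mg / 99 mg = 3.424 servings × $1.10 = $3.77.

$3.77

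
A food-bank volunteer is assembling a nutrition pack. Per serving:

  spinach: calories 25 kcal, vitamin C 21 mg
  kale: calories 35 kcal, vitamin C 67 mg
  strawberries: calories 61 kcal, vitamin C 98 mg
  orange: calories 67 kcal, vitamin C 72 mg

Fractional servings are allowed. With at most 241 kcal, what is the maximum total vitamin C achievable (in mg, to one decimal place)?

Vitamin C per kcal: kale 1.914, strawberries 1.607, orange 1.075, spinach 0.84.
With no serving limits, spend the whole calories allowance on kale: 241 kcal / 35 kcal × 67 mg = 461.3 mg.

461.3 mg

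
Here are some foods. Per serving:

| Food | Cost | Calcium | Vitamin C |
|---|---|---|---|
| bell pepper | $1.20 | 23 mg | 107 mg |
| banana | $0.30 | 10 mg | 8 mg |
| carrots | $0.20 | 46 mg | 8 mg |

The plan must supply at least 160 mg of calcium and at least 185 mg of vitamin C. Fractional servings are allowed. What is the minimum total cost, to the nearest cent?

$2.37

The cheapest plan sits at a corner of the feasible region — with two constraints it uses at most two foods.
bell pepper only: max(160/23, 185/107) = 6.957 servings → $8.35.
banana only: max(160/10, 185/8) = 23.12 servings → $6.94.
carrots only: max(160/46, 185/8) = 23.12 servings → $4.62.
bell pepper + banana with both tight: 0.6433 servings and 14.52 servings → $5.13.
bell pepper + carrots with both tight: 1.526 servings and 2.715 servings → $2.37.
banana + carrots with both targets exact would need a negative amount; discard.
So the least-cost plan costs $2.37.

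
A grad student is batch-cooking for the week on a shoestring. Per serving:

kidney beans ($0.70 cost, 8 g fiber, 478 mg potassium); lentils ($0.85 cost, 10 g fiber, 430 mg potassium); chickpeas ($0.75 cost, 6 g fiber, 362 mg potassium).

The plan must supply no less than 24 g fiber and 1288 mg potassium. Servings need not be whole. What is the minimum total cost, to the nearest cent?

$2.08

At the optimum either one food covers both requirements or two foods hit both targets exactly; no other combination can be cheaper.
kidney beans only: max(24/8, 1288/478) = 3 servings → $2.10.
lentils only: max(24/10, 1288/430) = 2.995 servings → $2.55.
chickpeas only: max(24/6, 1288/362) = 4 servings → $3.00.
kidney beans + lentils with both tight: 1.91 servings and 0.8716 servings → $2.08.
kidney beans + chickpeas: intersection lies outside the first quadrant.
lentils + chickpeas with both tight: 0.9231 servings and 2.462 servings → $2.63.
So the least-cost plan costs $2.08.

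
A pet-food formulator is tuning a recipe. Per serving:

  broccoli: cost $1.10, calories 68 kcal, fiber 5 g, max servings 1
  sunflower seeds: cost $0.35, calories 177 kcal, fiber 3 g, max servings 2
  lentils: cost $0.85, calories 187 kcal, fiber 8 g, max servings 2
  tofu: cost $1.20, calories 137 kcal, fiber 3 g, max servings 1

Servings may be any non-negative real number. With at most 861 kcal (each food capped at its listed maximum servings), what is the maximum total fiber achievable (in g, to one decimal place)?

28.8 g

Fiber per kcal: broccoli 0.07353, lentils 0.04278, tofu 0.0219, sunflower seeds 0.01695.
Take 1 serving of broccoli: uses 68 kcal, +5.0 g fiber (running total 5.0 g).
Take 2 servings of lentils: uses 374 kcal, +16.0 g fiber (running total 21.0 g).
Take 1 serving of tofu: uses 137 kcal, +3.0 g fiber (running total 24.0 g).
Take 1.593 servings of sunflower seeds: uses 282 kcal, +4.8 g fiber (running total 28.8 g).
Filling greedily by fiber-per-kcal is optimal for one linear limit, giving 28.8 g.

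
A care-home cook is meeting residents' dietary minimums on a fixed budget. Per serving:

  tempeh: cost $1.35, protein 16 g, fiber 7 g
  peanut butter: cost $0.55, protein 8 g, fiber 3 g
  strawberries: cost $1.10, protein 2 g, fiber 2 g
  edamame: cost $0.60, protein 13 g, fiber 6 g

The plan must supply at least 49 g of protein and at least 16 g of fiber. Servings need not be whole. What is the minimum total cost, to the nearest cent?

A basic optimal solution has at most two foods positive. Try each food alone and each pair with both targets met exactly.
tempeh only: max(49/16, 16/7) = 3.062 servings → $4.13.
peanut butter only: max(49/8, 16/3) = 6.125 servings → $3.37.
strawberries only: max(49/2, 16/2) = 24.5 servings → $26.95.
edamame only: max(49/13, 16/6) = 3.769 servings → $2.26.
tempeh + peanut butter: the both-tight solution has a negative serving — not a feasible corner.
tempeh + strawberries: intersection lies outside the first quadrant.
tempeh + edamame with both targets exact would need a negative amount; discard.
peanut butter + strawberries: intersection lies outside the first quadrant.
peanut butter + edamame: intersection lies outside the first quadrant.
strawberries + edamame with both targets exact would need a negative amount; discard.
Cheapest feasible corner: $2.26.

$2.26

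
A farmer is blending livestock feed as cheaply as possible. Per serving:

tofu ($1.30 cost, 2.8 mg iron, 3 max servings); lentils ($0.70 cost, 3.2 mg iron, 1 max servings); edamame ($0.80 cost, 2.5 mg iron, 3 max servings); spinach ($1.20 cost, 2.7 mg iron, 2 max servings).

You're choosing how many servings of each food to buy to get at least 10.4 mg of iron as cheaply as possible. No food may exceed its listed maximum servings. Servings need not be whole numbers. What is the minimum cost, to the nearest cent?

Cost per mg of iron: lentils $0.2188, edamame $0.3200, spinach $0.4444, tofu $0.4643.
Take 1 serving of lentils: +3.2 mg iron for $0.70 (total $0.70, still need 7.2 mg).
Take 2.88 servings of edamame: +7.2 mg iron for $2.30 (total $3.00, still need 0.0 mg).
Filling from the cheapest source first is optimal under one linear minimum: $3.00.

$3.00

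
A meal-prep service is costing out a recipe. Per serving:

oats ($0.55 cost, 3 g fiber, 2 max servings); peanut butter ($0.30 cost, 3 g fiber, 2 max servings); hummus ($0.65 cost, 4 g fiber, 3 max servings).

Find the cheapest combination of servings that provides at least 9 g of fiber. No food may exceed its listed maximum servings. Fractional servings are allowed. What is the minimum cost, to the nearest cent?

$1.09

Cost per g of fiber: peanut butter $0.1000, hummus $0.1625, oats $0.1833.
Take 2 servings of peanut butter: +6.0 g fiber for $0.60 (total $0.60, still need 3.0 g).
Take 0.75 servings of hummus: +3.0 g fiber for $0.49 (total $1.09, still need 0.0 g).
Filling from the cheapest source first is optimal under one linear minimum: $1.09.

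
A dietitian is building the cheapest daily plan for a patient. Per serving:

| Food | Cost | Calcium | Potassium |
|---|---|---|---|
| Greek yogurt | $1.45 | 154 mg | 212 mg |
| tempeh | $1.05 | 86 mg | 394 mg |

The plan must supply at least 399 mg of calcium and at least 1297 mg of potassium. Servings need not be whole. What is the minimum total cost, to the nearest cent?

$4.41

At the optimum either one food covers both requirements or two foods hit both targets exactly; no other combination can be cheaper.
Greek yogurt only: max(399/154, 1297/212) = 6.118 servings → $8.87.
tempeh only: max(399/86, 1297/394) = 4.64 servings → $4.87.
Greek yogurt + tempeh with both tight: 1.076 servings and 2.713 servings → $4.41.
The minimum over all feasible corners is $4.41.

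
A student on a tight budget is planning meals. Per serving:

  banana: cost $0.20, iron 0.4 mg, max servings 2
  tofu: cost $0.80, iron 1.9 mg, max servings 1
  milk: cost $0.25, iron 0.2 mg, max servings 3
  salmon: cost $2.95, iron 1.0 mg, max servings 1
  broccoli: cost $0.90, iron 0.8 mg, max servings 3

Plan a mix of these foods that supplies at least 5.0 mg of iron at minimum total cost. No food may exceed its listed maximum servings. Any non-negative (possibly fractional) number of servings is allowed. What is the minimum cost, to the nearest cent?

Cost per mg of iron: tofu $0.4211, banana $0.5000, broccoli $1.1250, milk $1.2500, salmon $2.9500.
Take 1 serving of tofu: +1.9 mg iron for $0.80 (total $0.80, still need 3.1 mg).
Take 2 servings of banana: +0.8 mg iron for $0.40 (total $1.20, still need 2.3 mg).
Take 2.875 servings of broccoli: +2.3 mg iron for $2.59 (total $3.79, still need 0.0 mg).
Greedy by cheapest-per-mg is optimal for a single linear constraint, so the minimum cost is $3.79.

$3.79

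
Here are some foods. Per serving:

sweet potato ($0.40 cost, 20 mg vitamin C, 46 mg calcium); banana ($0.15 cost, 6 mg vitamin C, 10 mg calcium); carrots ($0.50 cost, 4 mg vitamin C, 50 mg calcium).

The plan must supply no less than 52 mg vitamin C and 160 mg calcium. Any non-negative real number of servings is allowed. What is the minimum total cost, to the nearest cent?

With two linear requirements the optimum uses one or two foods; enumerate the corners.
sweet potato only: max(52/20, 160/46) = 3.478 servings → $1.39.
banana only: max(52/6, 160/10) = 16 servings → $2.40.
carrots only: max(52/4, 160/50) = 13 servings → $6.50.
sweet potato + banana: intersection lies outside the first quadrant.
sweet potato + carrots with both tight: 2.402 servings and 0.9902 servings → $1.46.
banana + carrots with both tight: 7.538 servings and 1.692 servings → $1.98.
Cheapest feasible corner: $1.39.

$1.39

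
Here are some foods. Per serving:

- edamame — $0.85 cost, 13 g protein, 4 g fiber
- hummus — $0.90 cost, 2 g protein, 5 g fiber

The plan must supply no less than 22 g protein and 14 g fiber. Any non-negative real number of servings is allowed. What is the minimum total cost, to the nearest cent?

At the optimum either one food covers both requirements or two foods hit both targets exactly; no other combination can be cheaper.
edamame only: max(22/13, 14/4) = 3.5 servings → $2.98.
hummus only: max(22/2, 14/5) = 11 servings → $9.90.
edamame + hummus with both tight: 1.439 servings and 1.649 servings → $2.71.
So the least-cost plan costs $2.71.

$2.71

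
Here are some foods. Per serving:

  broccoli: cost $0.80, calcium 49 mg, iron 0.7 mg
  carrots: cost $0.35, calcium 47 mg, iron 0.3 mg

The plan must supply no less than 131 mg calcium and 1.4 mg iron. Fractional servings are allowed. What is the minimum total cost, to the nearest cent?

$1.61

A basic optimal solution has at most two foods positive. Try each food alone and each pair with both targets met exactly.
broccoli only: max(131/49, 1.4/0.7) = 2.673 servings → $2.14.
carrots only: max(131/47, 1.4/0.3) = 4.667 servings → $1.63.
broccoli + carrots with both tight: 1.456 servings and 1.269 servings → $1.61.
Cheapest feasible corner: $1.61.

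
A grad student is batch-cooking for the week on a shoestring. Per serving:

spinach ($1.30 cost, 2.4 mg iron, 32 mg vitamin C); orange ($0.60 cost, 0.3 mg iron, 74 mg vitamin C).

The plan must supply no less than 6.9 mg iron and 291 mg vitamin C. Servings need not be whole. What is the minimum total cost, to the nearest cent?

$4.98

Check every corner: each single food scaled to meet both minima, and each pair solved so both constraints bind.
spinach only: max(6.9/2.4, 291/32) = 9.094 servings → $11.82.
orange only: max(6.9/0.3, 291/74) = 23 servings → $13.80.
spinach + orange with both tight: 2.52 servings and 2.843 servings → $4.98.
So the least-cost plan costs $4.98.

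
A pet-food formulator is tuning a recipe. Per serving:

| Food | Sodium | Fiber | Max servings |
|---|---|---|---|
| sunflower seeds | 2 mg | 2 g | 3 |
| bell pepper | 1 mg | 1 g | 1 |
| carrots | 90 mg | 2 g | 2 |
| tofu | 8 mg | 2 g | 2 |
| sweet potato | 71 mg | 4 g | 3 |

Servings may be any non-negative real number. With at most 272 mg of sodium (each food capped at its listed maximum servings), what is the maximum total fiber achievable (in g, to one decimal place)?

Fiber per mg sodium: sunflower seeds 1, bell pepper 1, tofu 0.25, sweet potato 0.05634, carrots 0.02222.
Take 3 servings of sunflower seeds: uses 6 mg sodium, +6.0 g fiber (running total 6.0 g).
Take 1 serving of bell pepper: uses 1 mg sodium, +1.0 g fiber (running total 7.0 g).
Take 2 servings of tofu: uses 16 mg sodium, +4.0 g fiber (running total 11.0 g).
Take 3 servings of sweet potato: uses 213 mg sodium, +12.0 g fiber (running total 23.0 g).
Take 0.4 servings of carrots: uses 36 mg sodium, +0.8 g fiber (running total 23.8 g).
Filling greedily by fiber-per-mg sodium is optimal for one linear limit, giving 23.8 g.

23.8 g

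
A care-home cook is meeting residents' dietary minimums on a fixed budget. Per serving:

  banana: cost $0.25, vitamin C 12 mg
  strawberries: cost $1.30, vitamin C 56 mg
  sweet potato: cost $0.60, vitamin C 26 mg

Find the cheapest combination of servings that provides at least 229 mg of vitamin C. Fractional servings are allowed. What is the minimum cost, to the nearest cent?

$4.77

Cost per mg of vitamin C: banana $0.0208, sweet potato $0.0231, strawberries $0.0232.
With no serving limits, use only banana: 229 mg / 12 mg = 19.08 servings × $0.25 = $4.77.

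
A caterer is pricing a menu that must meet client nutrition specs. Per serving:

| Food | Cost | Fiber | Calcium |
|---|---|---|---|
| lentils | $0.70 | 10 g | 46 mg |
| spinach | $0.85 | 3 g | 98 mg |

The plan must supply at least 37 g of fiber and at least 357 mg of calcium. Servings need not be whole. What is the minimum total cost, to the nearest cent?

$4.01

The cheapest plan sits at a corner of the feasible region — with two constraints it uses at most two foods.
lentils only: max(37/10, 357/46) = 7.761 servings → $5.43.
spinach only: max(37/3, 357/98) = 12.33 servings → $10.48.
lentils + spinach with both tight: 3.034 servings and 2.219 servings → $4.01.
So the least-cost plan costs $4.01.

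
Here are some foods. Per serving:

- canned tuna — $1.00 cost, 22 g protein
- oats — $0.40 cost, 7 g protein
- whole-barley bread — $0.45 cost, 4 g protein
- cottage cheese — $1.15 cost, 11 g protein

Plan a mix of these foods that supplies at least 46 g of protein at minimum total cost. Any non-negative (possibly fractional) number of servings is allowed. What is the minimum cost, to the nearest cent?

Cost per g of protein: canned tuna $0.0455, oats $0.0571, cottage cheese $0.1045, whole-barley bread $0.1125.
With no serving limits, use only canned tuna: 46 g / 22 g = 2.091 servings × $1.00 = $2.09.

$2.09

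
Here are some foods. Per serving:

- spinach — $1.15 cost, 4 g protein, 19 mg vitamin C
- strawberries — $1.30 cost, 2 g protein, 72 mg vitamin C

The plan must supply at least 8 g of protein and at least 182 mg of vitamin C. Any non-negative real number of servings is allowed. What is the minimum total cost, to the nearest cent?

spinach only: max(8/4, 182/19) = 9.579 servings → $11.02.
strawberries only: max(8/2, 182/72) = 4 servings → $5.20.
spinach + strawberries with both tight: 0.848 servings and 2.304 servings → $3.97.
Cheapest feasible corner: $3.97.

$3.97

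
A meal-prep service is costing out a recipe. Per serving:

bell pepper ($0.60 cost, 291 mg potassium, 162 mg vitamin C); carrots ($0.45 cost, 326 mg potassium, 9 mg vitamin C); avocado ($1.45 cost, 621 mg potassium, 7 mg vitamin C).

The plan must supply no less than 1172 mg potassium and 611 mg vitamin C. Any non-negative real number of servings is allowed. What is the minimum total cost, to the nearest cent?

$2.36

This is a tiny linear program; its minimum lies at a vertex of the feasible set. List the vertices and price them.
bell pepper only: max(1172/291, 611/162) = 4.027 servings → $2.42.
carrots only: max(1172/326, 611/9) = 67.89 servings → $30.55.
avocado only: max(1172/621, 611/7) = 87.29 servings → $126.56.
bell pepper + carrots with both tight: 3.758 servings and 0.2403 servings → $2.36.
bell pepper + avocado with both tight: 3.766 servings and 0.1224 servings → $2.44.
carrots + avocado: the both-tight solution has a negative serving — not a feasible corner.
The minimum over all feasible corners is $2.36.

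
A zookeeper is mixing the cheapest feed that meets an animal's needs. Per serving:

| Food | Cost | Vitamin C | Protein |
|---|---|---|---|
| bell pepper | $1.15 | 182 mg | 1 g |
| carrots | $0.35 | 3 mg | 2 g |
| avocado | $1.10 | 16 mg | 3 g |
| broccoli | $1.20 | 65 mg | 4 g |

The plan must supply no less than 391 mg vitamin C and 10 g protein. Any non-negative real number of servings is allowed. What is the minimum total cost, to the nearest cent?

$3.78

An LP optimum is at a vertex; with two nutrient constraints at most two foods are used. Check each candidate.
bell pepper only: max(391/182, 10/1) = 10 servings → $11.50.
carrots only: max(391/3, 10/2) = 130.3 servings → $45.62.
avocado only: max(391/16, 10/3) = 24.44 servings → $26.88.
broccoli only: max(391/65, 10/4) = 6.015 servings → $7.22.
bell pepper + carrots with both tight: 2.083 servings and 3.958 servings → $3.78.
bell pepper + avocado with both tight: 1.911 servings and 2.696 servings → $5.16.
bell pepper + broccoli with both tight: 1.379 servings and 2.155 servings → $4.17.
carrots + avocado: intersection lies outside the first quadrant.
carrots + broccoli with both targets exact would need a negative amount; discard.
avocado + broccoli with both targets exact would need a negative amount; discard.
So the least-cost plan costs $3.78.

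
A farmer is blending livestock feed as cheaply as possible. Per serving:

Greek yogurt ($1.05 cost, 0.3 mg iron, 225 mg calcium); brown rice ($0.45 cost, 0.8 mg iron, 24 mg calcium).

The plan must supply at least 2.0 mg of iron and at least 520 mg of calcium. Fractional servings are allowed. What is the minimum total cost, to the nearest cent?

At the optimum either one food covers both requirements or two foods hit both targets exactly; no other combination can be cheaper.
Greek yogurt only: max(2.0/0.3, 520/225) = 6.667 servings → $7.00.
brown rice only: max(2.0/0.8, 520/24) = 21.67 servings → $9.75.
Greek yogurt + brown rice with both tight: 2.13 servings and 1.701 servings → $3.00.
Cheapest feasible corner: $3.00.

$3.00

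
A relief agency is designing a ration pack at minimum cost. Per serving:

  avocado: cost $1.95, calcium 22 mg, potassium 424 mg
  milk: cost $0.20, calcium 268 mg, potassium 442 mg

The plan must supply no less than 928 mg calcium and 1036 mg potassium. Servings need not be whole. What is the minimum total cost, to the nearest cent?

$0.69

Two binding constraints pin down two serving amounts, so the optimal mix uses at most two foods. The candidates are each food alone (scaled to the tighter of calcium/potassium) and each pair with both constraints tight.
avocado only: max(928/22, 1036/424) = 42.18 servings → $82.25.
milk only: max(928/268, 1036/442) = 3.463 servings → $0.69.
avocado + milk: intersection lies outside the first quadrant.
The minimum over all feasible corners is $0.69.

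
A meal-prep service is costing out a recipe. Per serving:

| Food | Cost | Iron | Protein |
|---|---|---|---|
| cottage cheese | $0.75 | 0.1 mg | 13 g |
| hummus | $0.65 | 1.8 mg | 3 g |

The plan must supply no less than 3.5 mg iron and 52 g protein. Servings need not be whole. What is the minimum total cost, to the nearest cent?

For a min-cost LP with two ≥-constraints, a basic feasible solution has at most two positive variables.
cottage cheese only: max(3.5/0.1, 52/13) = 35 servings → $26.25.
hummus only: max(3.5/1.8, 52/3) = 17.33 servings → $11.27.
cottage cheese + hummus with both tight: 3.597 servings and 1.745 servings → $3.83.
So the least-cost plan costs $3.83.

$3.83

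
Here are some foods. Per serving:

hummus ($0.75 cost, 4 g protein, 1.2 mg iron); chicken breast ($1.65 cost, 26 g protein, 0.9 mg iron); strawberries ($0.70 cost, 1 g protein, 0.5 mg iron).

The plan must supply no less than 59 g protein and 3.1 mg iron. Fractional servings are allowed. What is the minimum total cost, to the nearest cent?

$4.24

A basic optimal solution has at most two foods positive. Try each food alone and each pair with both targets met exactly.
hummus only: max(59/4, 3.1/1.2) = 14.75 servings → $11.06.
chicken breast only: max(59/26, 3.1/0.9) = 3.444 servings → $5.68.
strawberries only: max(59/1, 3.1/0.5) = 59 servings → $41.30.
hummus + chicken breast with both tight: 0.9964 servings and 2.116 servings → $4.24.
hummus + strawberries with both targets exact would need a negative amount; discard.
chicken breast + strawberries with both tight: 2.182 servings and 2.273 servings → $5.19.
The minimum over all feasible corners is $4.24.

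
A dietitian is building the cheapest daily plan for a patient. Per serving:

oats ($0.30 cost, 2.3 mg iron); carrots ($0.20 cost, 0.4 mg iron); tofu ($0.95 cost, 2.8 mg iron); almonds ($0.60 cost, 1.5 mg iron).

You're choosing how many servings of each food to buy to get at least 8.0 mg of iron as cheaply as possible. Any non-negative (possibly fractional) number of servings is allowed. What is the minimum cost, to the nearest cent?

Cost per mg of iron: oats $0.1304, tofu $0.3393, almonds $0.4000, carrots $0.5000.
With no serving limits, use only oats: 8.0 mg / 2.3 mg = 3.478 servings × $0.30 = $1.04.

$1.04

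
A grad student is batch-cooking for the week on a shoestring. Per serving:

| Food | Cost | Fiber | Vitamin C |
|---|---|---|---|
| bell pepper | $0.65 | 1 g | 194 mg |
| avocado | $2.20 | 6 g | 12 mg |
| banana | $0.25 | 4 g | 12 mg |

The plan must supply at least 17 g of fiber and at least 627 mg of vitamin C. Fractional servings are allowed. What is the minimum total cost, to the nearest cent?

$2.83

For a min-cost LP with two ≥-constraints, a basic feasible solution has at most two positive variables.
bell pepper only: max(17/1, 627/194) = 17 servings → $11.05.
avocado only: max(17/6, 627/12) = 52.25 servings → $114.95.
banana only: max(17/4, 627/12) = 52.25 servings → $13.06.
bell pepper + avocado with both tight: 3.089 servings and 2.319 servings → $7.11.
bell pepper + banana with both tight: 3.016 servings and 3.496 servings → $2.83.
avocado + banana: intersection lies outside the first quadrant.
So the least-cost plan costs $2.83.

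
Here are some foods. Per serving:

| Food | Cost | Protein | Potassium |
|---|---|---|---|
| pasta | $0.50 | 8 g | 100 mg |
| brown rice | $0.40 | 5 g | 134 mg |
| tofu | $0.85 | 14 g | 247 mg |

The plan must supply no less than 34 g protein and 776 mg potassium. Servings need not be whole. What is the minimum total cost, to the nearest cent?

An LP optimum is at a vertex; with two nutrient constraints at most two foods are used. Check each candidate.
pasta only: max(34/8, 776/100) = 7.76 servings → $3.88.
brown rice only: max(34/5, 776/134) = 6.8 servings → $2.72.
tofu only: max(34/14, 776/247) = 3.142 servings → $2.67.
pasta + brown rice with both tight: 1.182 servings and 4.909 servings → $2.55.
pasta + tofu with both targets exact would need a negative amount; discard.
brown rice + tofu with both tight: 3.847 servings and 1.055 servings → $2.44.
So the least-cost plan costs $2.44.

$2.44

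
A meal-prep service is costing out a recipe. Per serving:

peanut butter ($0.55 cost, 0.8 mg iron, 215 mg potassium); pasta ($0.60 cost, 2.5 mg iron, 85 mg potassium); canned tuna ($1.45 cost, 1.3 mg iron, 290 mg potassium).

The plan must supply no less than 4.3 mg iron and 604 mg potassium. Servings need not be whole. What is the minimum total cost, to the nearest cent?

The cheapest plan sits at a corner of the feasible region — with two constraints it uses at most two foods.
peanut butter only: max(4.3/0.8, 604/215) = 5.375 servings → $2.96.
pasta only: max(4.3/2.5, 604/85) = 7.106 servings → $4.26.
canned tuna only: max(4.3/1.3, 604/290) = 3.308 servings → $4.80.
peanut butter + pasta with both tight: 2.438 servings and 0.9399 servings → $1.90.
peanut butter + canned tuna: intersection lies outside the first quadrant.
pasta + canned tuna with both tight: 0.7515 servings and 1.862 servings → $3.15.
The minimum over all feasible corners is $1.90.

$1.90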